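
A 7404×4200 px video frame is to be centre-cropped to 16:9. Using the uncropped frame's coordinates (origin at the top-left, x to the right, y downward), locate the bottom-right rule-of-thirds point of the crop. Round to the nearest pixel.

(4936, 2794)

7404/4200 < 16/9, so the 16:9 crop keeps the full width 7404 and trims height to 7404 × 9/16 = 4164.75 px.
Top offset = (4200 − 4164.75)/2 = 17.62 px; left offset = 0.
Bottom-right is two-thirds across and two-thirds down within the crop:
x = 0.00 + 2 × 7404.00/3 ≈ 4936; y = 17.62 + 2 × 4164.75/3 ≈ 2794.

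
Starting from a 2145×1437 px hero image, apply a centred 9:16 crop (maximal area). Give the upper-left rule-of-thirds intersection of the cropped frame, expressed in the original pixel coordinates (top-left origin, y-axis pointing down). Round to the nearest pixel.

x = 938 px, y = 479 px

2145/1437 > 9/16, so the 9:16 crop keeps the full height 1437 and trims width to 1437 × 9/16 = 808.31 px.
Left offset = (2145 − 808.31)/2 = 668.34 px; top offset = 0.
Upper-left is one-third across and one-third down within the crop:
x = 668.34 + 1 × 808.31/3 ≈ 938; y = 0.00 + 1 × 1437.00/3 ≈ 479.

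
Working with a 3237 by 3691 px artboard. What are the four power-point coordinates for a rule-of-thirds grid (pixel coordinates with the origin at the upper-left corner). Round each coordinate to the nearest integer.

One third of 3237 is 1079; one third of 3691 is 1230.33.
Vertical third lines at x = 1079 and x = 2158; horizontal third lines at y = 1230 and y = 2461.

(1079, 1230), (2158, 1230), (1079, 2461), (2158, 2461)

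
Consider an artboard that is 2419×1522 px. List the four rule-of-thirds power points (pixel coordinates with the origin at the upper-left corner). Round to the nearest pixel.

(806, 507), (1613, 507), (806, 1015), (1613, 1015)

One third of 2419 is 806.33; one third of 1522 is 507.33.
Vertical third lines at x = 806 and x = 1613; horizontal third lines at y = 507 and y = 1015.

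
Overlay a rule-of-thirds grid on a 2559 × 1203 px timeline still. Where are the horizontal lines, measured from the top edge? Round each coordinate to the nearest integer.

1203 / 3 = 401, so the horizontal lines sit at one and two thirds of 1203.

401 px and 802 px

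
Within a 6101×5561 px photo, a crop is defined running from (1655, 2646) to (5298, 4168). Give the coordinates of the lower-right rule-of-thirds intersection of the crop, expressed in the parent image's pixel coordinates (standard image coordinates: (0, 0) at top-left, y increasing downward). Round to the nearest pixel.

(4084, 3661)

Crop width = 5298 − 1655 = 3643 px; one third is 1214.33 px.
Crop height = 4168 − 2646 = 1522 px; one third is 507.33 px.
The lower-right point is two-thirds across and two-thirds down within the crop:
x = 1655 + 2 × 1214.33 ≈ 4084; y = 2646 + 2 × 507.33 ≈ 3661.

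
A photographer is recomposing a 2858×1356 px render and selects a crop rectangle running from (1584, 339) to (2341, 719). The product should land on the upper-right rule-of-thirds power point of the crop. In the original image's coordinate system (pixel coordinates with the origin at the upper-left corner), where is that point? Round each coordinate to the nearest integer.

(2089, 466)

Crop width = 2341 − 1584 = 757 px; one third is 252.33 px.
Crop height = 719 − 339 = 380 px; one third is 126.67 px.
The upper-right point is two-thirds across and one-third down within the crop:
x = 1584 + 2 × 252.33 ≈ 2089; y = 339 + 1 × 126.67 ≈ 466.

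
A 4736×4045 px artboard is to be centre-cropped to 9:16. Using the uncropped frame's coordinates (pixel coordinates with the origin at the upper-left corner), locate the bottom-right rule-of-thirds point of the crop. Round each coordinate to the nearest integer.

4736/4045 > 9/16, so the 9:16 crop keeps the full height 4045 and trims width to 4045 × 9/16 = 2275.31 px.
Left offset = (4736 − 2275.31)/2 = 1230.34 px; top offset = 0.
Bottom-right is two-thirds across and two-thirds down within the crop:
x = 1230.34 + 2 × 2275.31/3 ≈ 2747; y = 0.00 + 2 × 4045.00/3 ≈ 2697.

(2747, 2697)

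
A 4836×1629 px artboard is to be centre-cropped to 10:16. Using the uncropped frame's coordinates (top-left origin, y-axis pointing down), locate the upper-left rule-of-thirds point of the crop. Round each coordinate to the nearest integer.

4836/1629 > 10/16, so the 10:16 crop keeps the full height 1629 and trims width to 1629 × 10/16 = 1018.12 px.
Left offset = (4836 − 1018.12)/2 = 1908.94 px; top offset = 0.
Upper-left is one-third across and one-third down within the crop:
x = 1908.94 + 1 × 1018.12/3 ≈ 2248; y = 0.00 + 1 × 1629.00/3 ≈ 543.

(2248, 543)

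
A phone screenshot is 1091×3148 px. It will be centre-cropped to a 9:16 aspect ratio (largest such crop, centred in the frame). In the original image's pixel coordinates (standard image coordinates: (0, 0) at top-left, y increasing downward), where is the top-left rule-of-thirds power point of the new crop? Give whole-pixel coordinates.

1091/3148 < 9/16, so the 9:16 crop keeps the full width 1091 and trims height to 1091 × 16/9 = 1939.56 px.
Top offset = (3148 − 1939.56)/2 = 604.22 px; left offset = 0.
Top-left is one-third across and one-third down within the crop:
x = 0.00 + 1 × 1091.00/3 ≈ 364; y = 604.22 + 1 × 1939.56/3 ≈ 1251.

x = 364 px, y = 1251 px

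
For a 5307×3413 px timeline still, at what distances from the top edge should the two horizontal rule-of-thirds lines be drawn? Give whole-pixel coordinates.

3413 / 3 = 1137.67, so the horizontal lines sit at one and two thirds of 3413.

1138 px and 2275 px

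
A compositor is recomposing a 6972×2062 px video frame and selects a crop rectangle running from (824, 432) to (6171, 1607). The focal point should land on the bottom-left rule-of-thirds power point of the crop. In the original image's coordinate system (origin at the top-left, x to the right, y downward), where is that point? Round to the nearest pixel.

x = 2606 px, y = 1215 px

Crop width = 6171 − 824 = 5347 px; one third is 1782.33 px.
Crop height = 1607 − 432 = 1175 px; one third is 391.67 px.
The bottom-left point is one-third across and two-thirds down within the crop:
x = 824 + 1 × 1782.33 ≈ 2606; y = 432 + 2 × 391.67 ≈ 1215.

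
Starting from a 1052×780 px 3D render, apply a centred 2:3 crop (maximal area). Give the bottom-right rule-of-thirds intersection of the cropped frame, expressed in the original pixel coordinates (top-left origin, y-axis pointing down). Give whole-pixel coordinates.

x = 613 px, y = 520 px

1052/780 > 2/3, so the 2:3 crop keeps the full height 780 and trims width to 780 × 2/3 = 520.00 px.
Left offset = (1052 − 520.00)/2 = 266.00 px; top offset = 0.
Bottom-right is two-thirds across and two-thirds down within the crop:
x = 266.00 + 2 × 520.00/3 ≈ 613; y = 0.00 + 2 × 780.00/3 ≈ 520.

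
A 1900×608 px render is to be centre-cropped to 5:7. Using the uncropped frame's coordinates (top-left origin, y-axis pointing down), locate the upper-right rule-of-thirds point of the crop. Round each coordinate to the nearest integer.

x = 1022 px, y = 203 px

1900/608 > 5/7, so the 5:7 crop keeps the full height 608 and trims width to 608 × 5/7 = 434.29 px.
Left offset = (1900 − 434.29)/2 = 732.86 px; top offset = 0.
Upper-right is two-thirds across and one-third down within the crop:
x = 732.86 + 2 × 434.29/3 ≈ 1022; y = 0.00 + 1 × 608.00/3 ≈ 203.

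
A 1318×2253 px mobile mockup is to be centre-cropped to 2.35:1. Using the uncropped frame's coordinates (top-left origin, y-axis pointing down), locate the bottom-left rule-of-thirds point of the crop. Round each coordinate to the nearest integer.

1318/2253 < 2.35/1, so the 2.35:1 crop keeps the full width 1318 and trims height to 1318 × 1/2.35 = 560.85 px.
Top offset = (2253 − 560.85)/2 = 846.07 px; left offset = 0.
Bottom-left is one-third across and two-thirds down within the crop:
x = 0.00 + 1 × 1318.00/3 ≈ 439; y = 846.07 + 2 × 560.85/3 ≈ 1220.

(439, 1220)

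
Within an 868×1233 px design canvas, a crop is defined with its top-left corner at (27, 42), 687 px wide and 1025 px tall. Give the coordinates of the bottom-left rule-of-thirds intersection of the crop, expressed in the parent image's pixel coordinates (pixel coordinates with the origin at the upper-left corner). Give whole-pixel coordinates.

x = 256 px, y = 725 px

One third of the crop width 687 is 229.00 px.
One third of the crop height 1025 is 341.67 px.
The bottom-left point is one-third across and two-thirds down within the crop:
x = 27 + 1 × 229.00 ≈ 256; y = 42 + 2 × 341.67 ≈ 725.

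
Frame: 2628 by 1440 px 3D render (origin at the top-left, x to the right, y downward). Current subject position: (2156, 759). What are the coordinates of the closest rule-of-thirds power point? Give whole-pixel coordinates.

x = 1752 px, y = 960 px

Third lines: x ∈ {876, 1752}, y ∈ {480, 960}.
2156 is closer to x = 1752; 759 is closer to y = 960.
So the nearest intersection is the lower-right power point.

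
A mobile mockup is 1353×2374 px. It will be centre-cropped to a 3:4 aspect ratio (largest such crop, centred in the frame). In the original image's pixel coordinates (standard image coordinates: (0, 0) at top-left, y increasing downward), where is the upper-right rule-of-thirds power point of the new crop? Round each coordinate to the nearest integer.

(902, 886)

1353/2374 < 3/4, so the 3:4 crop keeps the full width 1353 and trims height to 1353 × 4/3 = 1804.00 px.
Top offset = (2374 − 1804.00)/2 = 285.00 px; left offset = 0.
Upper-right is two-thirds across and one-third down within the crop:
x = 0.00 + 2 × 1353.00/3 ≈ 902; y = 285.00 + 1 × 1804.00/3 ≈ 886.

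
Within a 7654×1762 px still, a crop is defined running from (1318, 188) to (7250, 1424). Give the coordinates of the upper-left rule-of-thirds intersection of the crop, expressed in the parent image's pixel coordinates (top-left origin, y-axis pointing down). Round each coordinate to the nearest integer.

Crop width = 7250 − 1318 = 5932 px; one third is 1977.33 px.
Crop height = 1424 − 188 = 1236 px; one third is 412.00 px.
The upper-left point is one-third across and one-third down within the crop:
x = 1318 + 1 × 1977.33 ≈ 3295; y = 188 + 1 × 412.00 ≈ 600.

x = 3295 px, y = 600 px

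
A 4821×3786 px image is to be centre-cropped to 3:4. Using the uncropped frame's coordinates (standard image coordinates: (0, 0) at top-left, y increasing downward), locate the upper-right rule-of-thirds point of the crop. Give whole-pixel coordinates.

4821/3786 > 3/4, so the 3:4 crop keeps the full height 3786 and trims width to 3786 × 3/4 = 2839.50 px.
Left offset = (4821 − 2839.50)/2 = 990.75 px; top offset = 0.
Upper-right is two-thirds across and one-third down within the crop:
x = 990.75 + 2 × 2839.50/3 ≈ 2884; y = 0.00 + 1 × 3786.00/3 ≈ 1262.

(2884, 1262)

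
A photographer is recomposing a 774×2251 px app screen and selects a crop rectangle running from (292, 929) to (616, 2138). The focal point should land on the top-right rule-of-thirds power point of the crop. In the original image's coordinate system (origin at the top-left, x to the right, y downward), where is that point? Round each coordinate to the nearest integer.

(508, 1332)

Crop width = 616 − 292 = 324 px; one third is 108.00 px.
Crop height = 2138 − 929 = 1209 px; one third is 403.00 px.
The top-right point is two-thirds across and one-third down within the crop:
x = 292 + 2 × 108.00 ≈ 508; y = 929 + 1 × 403.00 ≈ 1332.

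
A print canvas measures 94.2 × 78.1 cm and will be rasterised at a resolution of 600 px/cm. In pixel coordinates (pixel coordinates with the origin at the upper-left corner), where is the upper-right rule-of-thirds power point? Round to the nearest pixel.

In pixels the canvas is 94.2 × 600 = 56520 wide and 78.1 × 600 = 46860 tall.
The upper-right point is two-thirds across and one-third down:
x = 2 × 56520/3 ≈ 37680; y = 1 × 46860/3 ≈ 15620.

x = 37680 px, y = 15620 px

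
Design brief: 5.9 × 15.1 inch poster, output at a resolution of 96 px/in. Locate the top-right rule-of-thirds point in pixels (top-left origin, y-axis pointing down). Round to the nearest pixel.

(378, 483)

In pixels the canvas is 5.9 × 96 = 566.4 wide and 15.1 × 96 = 1449.6 tall.
The top-right point is two-thirds across and one-third down:
x = 2 × 566.4/3 ≈ 378; y = 1 × 1449.6/3 ≈ 483.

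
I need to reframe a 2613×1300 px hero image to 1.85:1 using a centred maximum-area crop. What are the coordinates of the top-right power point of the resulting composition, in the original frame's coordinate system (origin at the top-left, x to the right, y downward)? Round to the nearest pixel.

x = 1707 px, y = 433 px

2613/1300 > 1.85/1, so the 1.85:1 crop keeps the full height 1300 and trims width to 1300 × 1.85/1 = 2405.00 px.
Left offset = (2613 − 2405.00)/2 = 104.00 px; top offset = 0.
Top-right is two-thirds across and one-third down within the crop:
x = 104.00 + 2 × 2405.00/3 ≈ 1707; y = 0.00 + 1 × 1300.00/3 ≈ 433.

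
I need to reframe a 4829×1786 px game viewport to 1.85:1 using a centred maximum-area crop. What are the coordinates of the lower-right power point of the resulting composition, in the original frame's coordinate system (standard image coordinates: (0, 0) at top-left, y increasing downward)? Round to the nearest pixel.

4829/1786 > 1.85/1, so the 1.85:1 crop keeps the full height 1786 and trims width to 1786 × 1.85/1 = 3304.10 px.
Left offset = (4829 − 3304.10)/2 = 762.45 px; top offset = 0.
Lower-right is two-thirds across and two-thirds down within the crop:
x = 762.45 + 2 × 3304.10/3 ≈ 2965; y = 0.00 + 2 × 1786.00/3 ≈ 1191.

(2965, 1191)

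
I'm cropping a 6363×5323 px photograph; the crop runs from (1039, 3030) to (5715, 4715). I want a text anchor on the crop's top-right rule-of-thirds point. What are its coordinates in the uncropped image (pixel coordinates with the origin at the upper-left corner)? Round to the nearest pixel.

x = 4156 px, y = 3592 px

Crop width = 5715 − 1039 = 4676 px; one third is 1558.67 px.
Crop height = 4715 − 3030 = 1685 px; one third is 561.67 px.
The top-right point is two-thirds across and one-third down within the crop:
x = 1039 + 2 × 1558.67 ≈ 4156; y = 3030 + 1 × 561.67 ≈ 3592.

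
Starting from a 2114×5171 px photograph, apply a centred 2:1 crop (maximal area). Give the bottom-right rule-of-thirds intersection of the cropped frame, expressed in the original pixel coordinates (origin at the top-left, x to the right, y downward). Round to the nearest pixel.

(1409, 2762)

2114/5171 < 2/1, so the 2:1 crop keeps the full width 2114 and trims height to 2114 × 1/2 = 1057.00 px.
Top offset = (5171 − 1057.00)/2 = 2057.00 px; left offset = 0.
Bottom-right is two-thirds across and two-thirds down within the crop:
x = 0.00 + 2 × 2114.00/3 ≈ 1409; y = 2057.00 + 2 × 1057.00/3 ≈ 2762.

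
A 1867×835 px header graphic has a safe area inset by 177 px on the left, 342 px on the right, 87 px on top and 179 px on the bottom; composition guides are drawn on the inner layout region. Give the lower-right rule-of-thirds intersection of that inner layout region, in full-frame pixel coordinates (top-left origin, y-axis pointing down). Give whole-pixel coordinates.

Content width = 1867 − 177 − 342 = 1348 px; content height = 835 − 87 − 179 = 569 px.
Lower-right is two-thirds across and two-thirds down within the inner layout region.
x = 177 + 2 × 1348/3 = 177 + 898.67 ≈ 1076
y = 87 + 2 × 569/3 = 87 + 379.33 ≈ 466

(1076, 466)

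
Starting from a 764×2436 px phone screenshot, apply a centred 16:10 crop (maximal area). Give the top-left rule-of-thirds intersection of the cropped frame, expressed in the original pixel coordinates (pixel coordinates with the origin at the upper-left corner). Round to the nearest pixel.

764/2436 < 16/10, so the 16:10 crop keeps the full width 764 and trims height to 764 × 10/16 = 477.50 px.
Top offset = (2436 − 477.50)/2 = 979.25 px; left offset = 0.
Top-left is one-third across and one-third down within the crop:
x = 0.00 + 1 × 764.00/3 ≈ 255; y = 979.25 + 1 × 477.50/3 ≈ 1138.

(255, 1138)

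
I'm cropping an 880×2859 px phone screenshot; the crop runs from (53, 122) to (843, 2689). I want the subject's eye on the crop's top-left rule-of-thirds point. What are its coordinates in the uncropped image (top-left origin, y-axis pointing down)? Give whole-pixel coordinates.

Crop width = 843 − 53 = 790 px; one third is 263.33 px.
Crop height = 2689 − 122 = 2567 px; one third is 855.67 px.
The top-left point is one-third across and one-third down within the crop:
x = 53 + 1 × 263.33 ≈ 316; y = 122 + 1 × 855.67 ≈ 978.

x = 316 px, y = 978 px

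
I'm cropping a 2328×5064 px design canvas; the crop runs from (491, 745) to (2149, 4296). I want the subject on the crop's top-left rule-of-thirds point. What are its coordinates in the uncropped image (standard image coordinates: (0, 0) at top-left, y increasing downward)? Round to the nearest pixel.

(1044, 1929)

Crop width = 2149 − 491 = 1658 px; one third is 552.67 px.
Crop height = 4296 − 745 = 3551 px; one third is 1183.67 px.
The top-left point is one-third across and one-third down within the crop:
x = 491 + 1 × 552.67 ≈ 1044; y = 745 + 1 × 1183.67 ≈ 1929.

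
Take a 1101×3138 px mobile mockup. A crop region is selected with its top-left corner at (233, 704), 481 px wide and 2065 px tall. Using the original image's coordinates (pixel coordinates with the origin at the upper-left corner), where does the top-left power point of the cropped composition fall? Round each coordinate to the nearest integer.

x = 393 px, y = 1392 px

One third of the crop width 481 is 160.33 px.
One third of the crop height 2065 is 688.33 px.
The top-left point is one-third across and one-third down within the crop:
x = 233 + 1 × 160.33 ≈ 393; y = 704 + 1 × 688.33 ≈ 1392.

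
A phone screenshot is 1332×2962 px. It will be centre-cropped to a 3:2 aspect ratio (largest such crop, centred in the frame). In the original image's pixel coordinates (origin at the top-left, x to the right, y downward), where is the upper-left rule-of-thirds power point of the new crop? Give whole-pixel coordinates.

1332/2962 < 3/2, so the 3:2 crop keeps the full width 1332 and trims height to 1332 × 2/3 = 888.00 px.
Top offset = (2962 − 888.00)/2 = 1037.00 px; left offset = 0.
Upper-left is one-third across and one-third down within the crop:
x = 0.00 + 1 × 1332.00/3 ≈ 444; y = 1037.00 + 1 × 888.00/3 ≈ 1333.

x = 444 px, y = 1333 px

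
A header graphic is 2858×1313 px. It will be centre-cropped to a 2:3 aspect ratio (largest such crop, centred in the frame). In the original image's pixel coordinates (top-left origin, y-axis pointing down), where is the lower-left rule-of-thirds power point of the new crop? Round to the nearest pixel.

x = 1283 px, y = 875 px

2858/1313 > 2/3, so the 2:3 crop keeps the full height 1313 and trims width to 1313 × 2/3 = 875.33 px.
Left offset = (2858 − 875.33)/2 = 991.33 px; top offset = 0.
Lower-left is one-third across and two-thirds down within the crop:
x = 991.33 + 1 × 875.33/3 ≈ 1283; y = 0.00 + 2 × 1313.00/3 ≈ 875.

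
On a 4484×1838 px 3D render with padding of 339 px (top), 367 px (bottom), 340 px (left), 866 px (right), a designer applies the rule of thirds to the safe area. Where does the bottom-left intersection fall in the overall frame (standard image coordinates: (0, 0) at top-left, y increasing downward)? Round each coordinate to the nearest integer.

(1433, 1094)

Content width = 4484 − 340 − 866 = 3278 px; content height = 1838 − 339 − 367 = 1132 px.
Bottom-left is one-third across and two-thirds down within the safe area.
x = 340 + 1 × 3278/3 = 340 + 1092.67 ≈ 1433
y = 339 + 2 × 1132/3 = 339 + 754.67 ≈ 1094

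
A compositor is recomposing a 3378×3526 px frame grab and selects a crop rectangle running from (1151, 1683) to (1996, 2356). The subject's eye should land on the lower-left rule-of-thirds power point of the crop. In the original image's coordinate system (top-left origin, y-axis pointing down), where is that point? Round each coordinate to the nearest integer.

(1433, 2132)

Crop width = 1996 − 1151 = 845 px; one third is 281.67 px.
Crop height = 2356 − 1683 = 673 px; one third is 224.33 px.
The lower-left point is one-third across and two-thirds down within the crop:
x = 1151 + 1 × 281.67 ≈ 1433; y = 1683 + 2 × 224.33 ≈ 2132.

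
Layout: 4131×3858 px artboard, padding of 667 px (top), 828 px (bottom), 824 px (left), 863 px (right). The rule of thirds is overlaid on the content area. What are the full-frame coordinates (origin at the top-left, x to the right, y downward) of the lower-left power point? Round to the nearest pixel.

Content width = 4131 − 824 − 863 = 2444 px; content height = 3858 − 667 − 828 = 2363 px.
Lower-left is one-third across and two-thirds down within the content area.
x = 824 + 1 × 2444/3 = 824 + 814.67 ≈ 1639
y = 667 + 2 × 2363/3 = 667 + 1575.33 ≈ 2242

(1639, 2242)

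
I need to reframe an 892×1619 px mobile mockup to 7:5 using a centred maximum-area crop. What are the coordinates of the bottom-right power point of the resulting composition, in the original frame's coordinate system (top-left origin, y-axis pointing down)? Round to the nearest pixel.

x = 595 px, y = 916 px

892/1619 < 7/5, so the 7:5 crop keeps the full width 892 and trims height to 892 × 5/7 = 637.14 px.
Top offset = (1619 − 637.14)/2 = 490.93 px; left offset = 0.
Bottom-right is two-thirds across and two-thirds down within the crop:
x = 0.00 + 2 × 892.00/3 ≈ 595; y = 490.93 + 2 × 637.14/3 ≈ 916.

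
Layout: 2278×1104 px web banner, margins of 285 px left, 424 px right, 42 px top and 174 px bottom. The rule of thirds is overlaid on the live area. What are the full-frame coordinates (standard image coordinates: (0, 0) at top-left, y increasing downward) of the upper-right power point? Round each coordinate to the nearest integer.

Content width = 2278 − 285 − 424 = 1569 px; content height = 1104 − 42 − 174 = 888 px.
Upper-right is two-thirds across and one-third down within the live area.
x = 285 + 2 × 1569/3 = 285 + 1046.00 ≈ 1331
y = 42 + 1 × 888/3 = 42 + 296.00 ≈ 338

x = 1331 px, y = 338 px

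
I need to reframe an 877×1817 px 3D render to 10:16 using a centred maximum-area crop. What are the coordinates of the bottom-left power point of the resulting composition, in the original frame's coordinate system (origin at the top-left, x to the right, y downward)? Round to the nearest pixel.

877/1817 < 10/16, so the 10:16 crop keeps the full width 877 and trims height to 877 × 16/10 = 1403.20 px.
Top offset = (1817 − 1403.20)/2 = 206.90 px; left offset = 0.
Bottom-left is one-third across and two-thirds down within the crop:
x = 0.00 + 1 × 877.00/3 ≈ 292; y = 206.90 + 2 × 1403.20/3 ≈ 1142.

x = 292 px, y = 1142 px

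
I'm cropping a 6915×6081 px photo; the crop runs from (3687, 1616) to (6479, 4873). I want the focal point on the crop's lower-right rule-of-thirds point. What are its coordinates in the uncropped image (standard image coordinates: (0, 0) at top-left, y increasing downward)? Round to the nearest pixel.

(5548, 3787)

Crop width = 6479 − 3687 = 2792 px; one third is 930.67 px.
Crop height = 4873 − 1616 = 3257 px; one third is 1085.67 px.
The lower-right point is two-thirds across and two-thirds down within the crop:
x = 3687 + 2 × 930.67 ≈ 5548; y = 1616 + 2 × 1085.67 ≈ 3787.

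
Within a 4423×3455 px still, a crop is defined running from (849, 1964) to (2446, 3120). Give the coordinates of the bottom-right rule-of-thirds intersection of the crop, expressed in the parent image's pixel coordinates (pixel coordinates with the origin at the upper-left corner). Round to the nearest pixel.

Crop width = 2446 − 849 = 1597 px; one third is 532.33 px.
Crop height = 3120 − 1964 = 1156 px; one third is 385.33 px.
The bottom-right point is two-thirds across and two-thirds down within the crop:
x = 849 + 2 × 532.33 ≈ 1914; y = 1964 + 2 × 385.33 ≈ 2735.

(1914, 2735)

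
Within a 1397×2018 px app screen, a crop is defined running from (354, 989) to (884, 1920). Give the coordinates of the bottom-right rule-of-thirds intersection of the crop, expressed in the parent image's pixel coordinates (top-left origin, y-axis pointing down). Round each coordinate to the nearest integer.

(707, 1610)

Crop width = 884 − 354 = 530 px; one third is 176.67 px.
Crop height = 1920 − 989 = 931 px; one third is 310.33 px.
The bottom-right point is two-thirds across and two-thirds down within the crop:
x = 354 + 2 × 176.67 ≈ 707; y = 989 + 2 × 310.33 ≈ 1610.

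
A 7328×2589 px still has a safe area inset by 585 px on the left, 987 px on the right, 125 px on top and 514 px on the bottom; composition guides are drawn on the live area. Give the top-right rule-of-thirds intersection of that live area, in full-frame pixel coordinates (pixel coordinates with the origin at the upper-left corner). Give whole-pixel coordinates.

Content width = 7328 − 585 − 987 = 5756 px; content height = 2589 − 125 − 514 = 1950 px.
Top-right is two-thirds across and one-third down within the live area.
x = 585 + 2 × 5756/3 = 585 + 3837.33 ≈ 4422
y = 125 + 1 × 1950/3 = 125 + 650.00 ≈ 775

(4422, 775)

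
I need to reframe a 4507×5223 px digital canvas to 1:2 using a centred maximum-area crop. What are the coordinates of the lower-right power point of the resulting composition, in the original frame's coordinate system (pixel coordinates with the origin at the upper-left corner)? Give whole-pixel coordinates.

(2689, 3482)

4507/5223 > 1/2, so the 1:2 crop keeps the full height 5223 and trims width to 5223 × 1/2 = 2611.50 px.
Left offset = (4507 − 2611.50)/2 = 947.75 px; top offset = 0.
Lower-right is two-thirds across and two-thirds down within the crop:
x = 947.75 + 2 × 2611.50/3 ≈ 2689; y = 0.00 + 2 × 5223.00/3 ≈ 3482.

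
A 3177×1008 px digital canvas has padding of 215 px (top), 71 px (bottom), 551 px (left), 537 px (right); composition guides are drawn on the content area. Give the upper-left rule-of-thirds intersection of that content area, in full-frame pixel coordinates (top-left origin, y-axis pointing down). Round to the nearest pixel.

Content width = 3177 − 551 − 537 = 2089 px; content height = 1008 − 215 − 71 = 722 px.
Upper-left is one-third across and one-third down within the content area.
x = 551 + 1 × 2089/3 = 551 + 696.33 ≈ 1247
y = 215 + 1 × 722/3 = 215 + 240.67 ≈ 456

x = 1247 px, y = 456 px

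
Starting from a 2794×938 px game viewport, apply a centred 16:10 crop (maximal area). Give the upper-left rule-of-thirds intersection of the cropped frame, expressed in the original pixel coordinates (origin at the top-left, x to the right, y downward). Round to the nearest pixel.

(1147, 313)

2794/938 > 16/10, so the 16:10 crop keeps the full height 938 and trims width to 938 × 16/10 = 1500.80 px.
Left offset = (2794 − 1500.80)/2 = 646.60 px; top offset = 0.
Upper-left is one-third across and one-third down within the crop:
x = 646.60 + 1 × 1500.80/3 ≈ 1147; y = 0.00 + 1 × 938.00/3 ≈ 313.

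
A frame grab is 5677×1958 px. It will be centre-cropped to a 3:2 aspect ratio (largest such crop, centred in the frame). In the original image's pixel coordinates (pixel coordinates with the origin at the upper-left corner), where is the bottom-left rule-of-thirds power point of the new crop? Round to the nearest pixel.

(2349, 1305)

5677/1958 > 3/2, so the 3:2 crop keeps the full height 1958 and trims width to 1958 × 3/2 = 2937.00 px.
Left offset = (5677 − 2937.00)/2 = 1370.00 px; top offset = 0.
Bottom-left is one-third across and two-thirds down within the crop:
x = 1370.00 + 1 × 2937.00/3 ≈ 2349; y = 0.00 + 2 × 1958.00/3 ≈ 1305.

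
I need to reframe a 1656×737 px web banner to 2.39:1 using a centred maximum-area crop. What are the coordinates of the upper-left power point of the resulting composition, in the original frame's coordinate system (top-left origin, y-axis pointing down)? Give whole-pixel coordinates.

1656/737 < 2.39/1, so the 2.39:1 crop keeps the full width 1656 and trims height to 1656 × 1/2.39 = 692.89 px.
Top offset = (737 − 692.89)/2 = 22.06 px; left offset = 0.
Upper-left is one-third across and one-third down within the crop:
x = 0.00 + 1 × 1656.00/3 ≈ 552; y = 22.06 + 1 × 692.89/3 ≈ 253.

x = 552 px, y = 253 px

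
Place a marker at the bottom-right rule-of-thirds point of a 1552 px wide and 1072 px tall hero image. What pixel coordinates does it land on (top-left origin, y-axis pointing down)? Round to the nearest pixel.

x = 1035 px, y = 715 px

The bottom-right point sits two-thirds of the way across and two-thirds of the way down.
x = 2 × 1552/3 ≈ 1035; y = 2 × 1072/3 ≈ 715.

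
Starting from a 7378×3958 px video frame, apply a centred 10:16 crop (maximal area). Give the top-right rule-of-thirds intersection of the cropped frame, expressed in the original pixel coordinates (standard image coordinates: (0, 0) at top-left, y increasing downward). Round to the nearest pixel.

x = 4101 px, y = 1319 px

7378/3958 > 10/16, so the 10:16 crop keeps the full height 3958 and trims width to 3958 × 10/16 = 2473.75 px.
Left offset = (7378 − 2473.75)/2 = 2452.12 px; top offset = 0.
Top-right is two-thirds across and one-third down within the crop:
x = 2452.12 + 2 × 2473.75/3 ≈ 4101; y = 0.00 + 1 × 3958.00/3 ≈ 1319.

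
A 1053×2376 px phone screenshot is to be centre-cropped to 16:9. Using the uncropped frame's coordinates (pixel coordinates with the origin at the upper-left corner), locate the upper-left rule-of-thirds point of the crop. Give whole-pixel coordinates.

x = 351 px, y = 1089 px

1053/2376 < 16/9, so the 16:9 crop keeps the full width 1053 and trims height to 1053 × 9/16 = 592.31 px.
Top offset = (2376 − 592.31)/2 = 891.84 px; left offset = 0.
Upper-left is one-third across and one-third down within the crop:
x = 0.00 + 1 × 1053.00/3 ≈ 351; y = 891.84 + 1 × 592.31/3 ≈ 1089.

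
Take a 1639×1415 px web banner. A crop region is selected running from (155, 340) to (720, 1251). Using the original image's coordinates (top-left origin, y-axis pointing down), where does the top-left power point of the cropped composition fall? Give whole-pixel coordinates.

Crop width = 720 − 155 = 565 px; one third is 188.33 px.
Crop height = 1251 − 340 = 911 px; one third is 303.67 px.
The top-left point is one-third across and one-third down within the crop:
x = 155 + 1 × 188.33 ≈ 343; y = 340 + 1 × 303.67 ≈ 644.

(343, 644)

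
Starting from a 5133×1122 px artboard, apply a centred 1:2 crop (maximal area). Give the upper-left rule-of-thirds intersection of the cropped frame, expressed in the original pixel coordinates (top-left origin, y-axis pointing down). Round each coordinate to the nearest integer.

x = 2473 px, y = 374 px

5133/1122 > 1/2, so the 1:2 crop keeps the full height 1122 and trims width to 1122 × 1/2 = 561.00 px.
Left offset = (5133 − 561.00)/2 = 2286.00 px; top offset = 0.
Upper-left is one-third across and one-third down within the crop:
x = 2286.00 + 1 × 561.00/3 ≈ 2473; y = 0.00 + 1 × 1122.00/3 ≈ 374.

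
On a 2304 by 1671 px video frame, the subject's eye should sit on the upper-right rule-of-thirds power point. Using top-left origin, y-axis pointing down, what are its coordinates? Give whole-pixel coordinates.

(1536, 557)

The upper-right point sits two-thirds of the way across and one-third of the way down.
x = 2 × 2304/3 ≈ 1536; y = 1 × 1671/3 ≈ 557.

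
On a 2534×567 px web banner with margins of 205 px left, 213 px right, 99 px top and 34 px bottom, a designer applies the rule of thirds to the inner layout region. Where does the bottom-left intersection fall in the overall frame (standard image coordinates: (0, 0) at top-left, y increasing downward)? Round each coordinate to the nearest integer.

(910, 388)

Content width = 2534 − 205 − 213 = 2116 px; content height = 567 − 99 − 34 = 434 px.
Bottom-left is one-third across and two-thirds down within the inner layout region.
x = 205 + 1 × 2116/3 = 205 + 705.33 ≈ 910
y = 99 + 2 × 434/3 = 99 + 289.33 ≈ 388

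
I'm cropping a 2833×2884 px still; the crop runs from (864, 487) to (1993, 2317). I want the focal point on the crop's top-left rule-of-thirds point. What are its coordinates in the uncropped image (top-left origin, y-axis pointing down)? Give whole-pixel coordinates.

(1240, 1097)

Crop width = 1993 − 864 = 1129 px; one third is 376.33 px.
Crop height = 2317 − 487 = 1830 px; one third is 610.00 px.
The top-left point is one-third across and one-third down within the crop:
x = 864 + 1 × 376.33 ≈ 1240; y = 487 + 1 × 610.00 ≈ 1097.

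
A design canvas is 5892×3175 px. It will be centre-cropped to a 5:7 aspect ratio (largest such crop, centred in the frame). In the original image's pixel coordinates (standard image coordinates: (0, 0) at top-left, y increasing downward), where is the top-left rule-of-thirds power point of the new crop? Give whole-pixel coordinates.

5892/3175 > 5/7, so the 5:7 crop keeps the full height 3175 and trims width to 3175 × 5/7 = 2267.86 px.
Left offset = (5892 − 2267.86)/2 = 1812.07 px; top offset = 0.
Top-left is one-third across and one-third down within the crop:
x = 1812.07 + 1 × 2267.86/3 ≈ 2568; y = 0.00 + 1 × 3175.00/3 ≈ 1058.

(2568, 1058)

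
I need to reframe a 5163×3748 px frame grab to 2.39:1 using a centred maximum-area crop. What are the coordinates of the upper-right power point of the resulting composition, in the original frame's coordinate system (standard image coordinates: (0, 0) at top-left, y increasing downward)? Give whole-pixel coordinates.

x = 3442 px, y = 1514 px

5163/3748 < 2.39/1, so the 2.39:1 crop keeps the full width 5163 and trims height to 5163 × 1/2.39 = 2160.25 px.
Top offset = (3748 − 2160.25)/2 = 793.87 px; left offset = 0.
Upper-right is two-thirds across and one-third down within the crop:
x = 0.00 + 2 × 5163.00/3 ≈ 3442; y = 793.87 + 1 × 2160.25/3 ≈ 1514.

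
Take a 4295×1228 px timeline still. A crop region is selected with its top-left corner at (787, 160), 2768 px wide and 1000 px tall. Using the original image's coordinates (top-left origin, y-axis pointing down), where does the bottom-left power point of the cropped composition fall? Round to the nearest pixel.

x = 1710 px, y = 827 px

One third of the crop width 2768 is 922.67 px.
One third of the crop height 1000 is 333.33 px.
The bottom-left point is one-third across and two-thirds down within the crop:
x = 787 + 1 × 922.67 ≈ 1710; y = 160 + 2 × 333.33 ≈ 827.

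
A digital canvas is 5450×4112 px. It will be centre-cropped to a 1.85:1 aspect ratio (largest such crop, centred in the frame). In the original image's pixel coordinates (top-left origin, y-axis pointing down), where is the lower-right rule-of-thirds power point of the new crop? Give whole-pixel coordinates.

5450/4112 < 1.85/1, so the 1.85:1 crop keeps the full width 5450 and trims height to 5450 × 1/1.85 = 2945.95 px.
Top offset = (4112 − 2945.95)/2 = 583.03 px; left offset = 0.
Lower-right is two-thirds across and two-thirds down within the crop:
x = 0.00 + 2 × 5450.00/3 ≈ 3633; y = 583.03 + 2 × 2945.95/3 ≈ 2547.

x = 3633 px, y = 2547 px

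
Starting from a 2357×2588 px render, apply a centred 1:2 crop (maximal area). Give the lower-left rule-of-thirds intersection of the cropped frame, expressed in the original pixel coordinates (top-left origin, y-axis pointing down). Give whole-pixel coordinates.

2357/2588 > 1/2, so the 1:2 crop keeps the full height 2588 and trims width to 2588 × 1/2 = 1294.00 px.
Left offset = (2357 − 1294.00)/2 = 531.50 px; top offset = 0.
Lower-left is one-third across and two-thirds down within the crop:
x = 531.50 + 1 × 1294.00/3 ≈ 963; y = 0.00 + 2 × 2588.00/3 ≈ 1725.

(963, 1725)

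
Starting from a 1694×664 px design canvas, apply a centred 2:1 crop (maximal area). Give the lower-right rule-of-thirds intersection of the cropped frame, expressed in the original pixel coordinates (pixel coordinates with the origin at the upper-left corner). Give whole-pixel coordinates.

1694/664 > 2/1, so the 2:1 crop keeps the full height 664 and trims width to 664 × 2/1 = 1328.00 px.
Left offset = (1694 − 1328.00)/2 = 183.00 px; top offset = 0.
Lower-right is two-thirds across and two-thirds down within the crop:
x = 183.00 + 2 × 1328.00/3 ≈ 1068; y = 0.00 + 2 × 664.00/3 ≈ 443.

x = 1068 px, y = 443 px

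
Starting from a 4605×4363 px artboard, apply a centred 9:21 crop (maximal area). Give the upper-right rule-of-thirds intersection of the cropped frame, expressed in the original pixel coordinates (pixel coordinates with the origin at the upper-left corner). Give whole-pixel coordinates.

(2614, 1454)

4605/4363 > 9/21, so the 9:21 crop keeps the full height 4363 and trims width to 4363 × 9/21 = 1869.86 px.
Left offset = (4605 − 1869.86)/2 = 1367.57 px; top offset = 0.
Upper-right is two-thirds across and one-third down within the crop:
x = 1367.57 + 2 × 1869.86/3 ≈ 2614; y = 0.00 + 1 × 4363.00/3 ≈ 1454.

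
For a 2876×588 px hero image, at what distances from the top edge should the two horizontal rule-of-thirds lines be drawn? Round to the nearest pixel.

588 / 3 = 196, so the horizontal lines sit at one and two thirds of 588.

y = 196 px and y = 392 px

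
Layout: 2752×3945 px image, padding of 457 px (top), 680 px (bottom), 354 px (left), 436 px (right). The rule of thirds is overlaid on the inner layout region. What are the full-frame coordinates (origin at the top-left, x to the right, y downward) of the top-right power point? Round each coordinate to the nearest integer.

Content width = 2752 − 354 − 436 = 1962 px; content height = 3945 − 457 − 680 = 2808 px.
Top-right is two-thirds across and one-third down within the inner layout region.
x = 354 + 2 × 1962/3 = 354 + 1308.00 ≈ 1662
y = 457 + 1 × 2808/3 = 457 + 936.00 ≈ 1393

(1662, 1393)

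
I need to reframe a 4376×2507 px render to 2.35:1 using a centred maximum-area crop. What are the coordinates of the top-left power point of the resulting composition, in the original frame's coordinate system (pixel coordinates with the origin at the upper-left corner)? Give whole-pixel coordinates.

4376/2507 < 2.35/1, so the 2.35:1 crop keeps the full width 4376 and trims height to 4376 × 1/2.35 = 1862.13 px.
Top offset = (2507 − 1862.13)/2 = 322.44 px; left offset = 0.
Top-left is one-third across and one-third down within the crop:
x = 0.00 + 1 × 4376.00/3 ≈ 1459; y = 322.44 + 1 × 1862.13/3 ≈ 943.

x = 1459 px, y = 943 px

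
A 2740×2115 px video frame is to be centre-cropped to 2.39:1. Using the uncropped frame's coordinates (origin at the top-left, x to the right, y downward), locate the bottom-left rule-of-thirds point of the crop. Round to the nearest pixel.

2740/2115 < 2.39/1, so the 2.39:1 crop keeps the full width 2740 and trims height to 2740 × 1/2.39 = 1146.44 px.
Top offset = (2115 − 1146.44)/2 = 484.28 px; left offset = 0.
Bottom-left is one-third across and two-thirds down within the crop:
x = 0.00 + 1 × 2740.00/3 ≈ 913; y = 484.28 + 2 × 1146.44/3 ≈ 1249.

x = 913 px, y = 1249 px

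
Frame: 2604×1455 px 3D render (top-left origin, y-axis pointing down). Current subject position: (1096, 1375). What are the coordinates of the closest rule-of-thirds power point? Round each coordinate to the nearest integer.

x = 868 px, y = 970 px

Third lines: x ∈ {868, 1736}, y ∈ {485, 970}.
1096 is closer to x = 868; 1375 is closer to y = 970.
So the nearest intersection is the lower-left power point.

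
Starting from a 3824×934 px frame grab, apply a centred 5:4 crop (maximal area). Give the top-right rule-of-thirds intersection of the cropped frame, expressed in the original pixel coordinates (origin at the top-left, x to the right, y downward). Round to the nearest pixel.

x = 2107 px, y = 311 px

3824/934 > 5/4, so the 5:4 crop keeps the full height 934 and trims width to 934 × 5/4 = 1167.50 px.
Left offset = (3824 − 1167.50)/2 = 1328.25 px; top offset = 0.
Top-right is two-thirds across and one-third down within the crop:
x = 1328.25 + 2 × 1167.50/3 ≈ 2107; y = 0.00 + 1 × 934.00/3 ≈ 311.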